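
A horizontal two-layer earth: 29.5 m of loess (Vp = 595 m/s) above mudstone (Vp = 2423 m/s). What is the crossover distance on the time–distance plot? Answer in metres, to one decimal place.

75.8 m

θ_c = arcsin(595/2423) = 14.22°, so cos θ_c = 0.9694 and tᵢ = 2h cos θ_c/V₁ = 0.0961 s.
At crossover x/V₁ = x/V₂ + tᵢ ⇒ x = tᵢ/(1/V₁ − 1/V₂) = 0.09612/(1.6807e-03 − 4.1271e-04) = 75.81 m.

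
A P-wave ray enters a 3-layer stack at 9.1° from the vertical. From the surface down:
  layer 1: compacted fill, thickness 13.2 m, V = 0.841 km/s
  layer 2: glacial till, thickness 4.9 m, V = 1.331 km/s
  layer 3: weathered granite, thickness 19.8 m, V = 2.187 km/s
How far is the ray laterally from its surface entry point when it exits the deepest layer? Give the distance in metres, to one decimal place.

p = sin θ₁/V₁ = sin 9.1°/0.841 = 1.8806e-01 s/km is conserved through the stack.
Layer 1: θ = 9.10°; offset = 13.2·tan 9.10° = 2.114 m.
Layer 2: sin θ = p·1.331 = 0.2503 → θ = 14.50°; offset = 4.9·tan 14.50° = 1.267 m.
Layer 3: sin θ = p·2.187 = 0.4113 → θ = 24.29°; offset = 19.8·tan 24.29° = 8.934 m.
Total horizontal offset = 12.315 m.

12.3 m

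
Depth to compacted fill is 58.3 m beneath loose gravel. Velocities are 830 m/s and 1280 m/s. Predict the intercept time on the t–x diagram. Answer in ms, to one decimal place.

tᵢ = 2h·√(V₂²−V₁²)/(V₁V₂).
√(V₂²−V₁²) = √(1280²−830²) = 974.4 m/s.
tᵢ = 2·58.3·974.4/(830·1280) = 0.10694 s.

106.9 ms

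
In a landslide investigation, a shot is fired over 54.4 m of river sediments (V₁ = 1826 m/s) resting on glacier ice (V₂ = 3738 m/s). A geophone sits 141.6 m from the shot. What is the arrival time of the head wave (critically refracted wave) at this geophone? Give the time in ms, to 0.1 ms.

θ_c = arcsin(V₁/V₂) = arcsin(1826/3738) = 29.24°, cos θ_c = 0.8726.
Intercept time tᵢ = 2h cos θ_c / V₁ = 2·54.4·0.8726/1826 = 0.05199 s.
t = x/V₂ + tᵢ = 141.6/3738 + 0.05199 = 0.08987 s.

89.9 ms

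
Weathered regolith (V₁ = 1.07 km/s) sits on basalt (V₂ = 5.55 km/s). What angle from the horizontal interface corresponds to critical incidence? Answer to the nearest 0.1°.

78.9°

Critical incidence: sin θ_c = V₁/V₂ = 1.07/5.55 = 0.1928.
θ_c = arcsin 0.1928 = 11.12°.
Measured from the interface: 90° − 11.12° = 78.88°.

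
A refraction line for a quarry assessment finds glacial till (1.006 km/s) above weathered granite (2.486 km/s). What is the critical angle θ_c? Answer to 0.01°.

Critical incidence: sin θ_c = V₁/V₂ = 1.006/2.486 = 0.4047.
θ_c = arcsin 0.4047 = 23.87°.

23.87°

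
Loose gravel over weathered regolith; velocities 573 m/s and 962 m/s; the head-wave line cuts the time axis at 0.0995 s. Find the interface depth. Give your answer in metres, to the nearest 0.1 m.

θ_c = arcsin(573/962) = 36.56°; cos θ_c = 0.8033.
tᵢ = 2h cos θ_c/V₁ ⇒ h = tᵢ·V₁/(2 cos θ_c) = 0.0995·573/(2·0.8033) = 35.49 m.

35.5 m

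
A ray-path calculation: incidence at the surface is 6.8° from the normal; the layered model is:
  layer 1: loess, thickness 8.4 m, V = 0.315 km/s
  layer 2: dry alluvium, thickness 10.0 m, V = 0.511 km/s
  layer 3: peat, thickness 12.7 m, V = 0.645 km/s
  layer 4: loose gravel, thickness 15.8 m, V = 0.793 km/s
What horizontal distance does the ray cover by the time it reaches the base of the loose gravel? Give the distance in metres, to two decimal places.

11.07 m

Apply Snell's law at each interface; in layer i the horizontal offset is hᵢ·tan θᵢ.
Layer 1: θ = 6.80°; offset = 8.4·tan 6.80° = 1.0016 m.
Layer 2: sin θ = 0.511·sin 6.8°/0.315 = 0.1921, θ = 11.07°; offset = 10.0·tan 11.07° = 1.9572 m.
Layer 3: sin θ = 0.645·sin 6.8°/0.315 = 0.2424, θ = 14.03°; offset = 12.7·tan 14.03° = 3.1738 m.
Layer 4: sin θ = 0.793·sin 6.8°/0.315 = 0.2981, θ = 17.34°; offset = 15.8·tan 17.34° = 4.9339 m.
Summing the layer offsets gives 11.0665 m.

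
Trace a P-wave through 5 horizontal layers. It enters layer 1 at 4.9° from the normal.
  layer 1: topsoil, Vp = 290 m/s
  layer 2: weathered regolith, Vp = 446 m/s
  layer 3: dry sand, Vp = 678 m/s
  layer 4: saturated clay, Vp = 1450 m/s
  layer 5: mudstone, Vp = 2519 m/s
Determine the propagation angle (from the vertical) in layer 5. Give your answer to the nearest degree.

Ray parameter p = sin 4.9° / 290 = 2.9454e-04 s/m.
sin θ_5 = p·V_5 = 2.9454e-04 × 2519 = 0.7419.
θ_5 = 47.90° from the vertical.

48°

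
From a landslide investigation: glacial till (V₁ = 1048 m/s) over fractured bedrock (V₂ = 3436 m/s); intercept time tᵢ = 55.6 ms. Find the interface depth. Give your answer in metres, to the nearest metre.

31 m

θ_c = arcsin(1048/3436) = 17.76°; cos θ_c = 0.9524.
tᵢ = 2h cos θ_c/V₁ ⇒ h = tᵢ·V₁/(2 cos θ_c) = 0.0556·1048/(2·0.9524) = 30.59 m.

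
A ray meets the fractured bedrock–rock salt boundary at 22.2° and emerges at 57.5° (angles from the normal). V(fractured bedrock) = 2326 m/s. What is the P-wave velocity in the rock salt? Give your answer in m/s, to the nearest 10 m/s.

5190 m/s

Snell's law: sin 22.2°/V₁ = sin 57.5°/V₂.
V₂ = V₁·sin 57.5°/sin 22.2° = 2326 × 2.2321 = 5191.94 m/s.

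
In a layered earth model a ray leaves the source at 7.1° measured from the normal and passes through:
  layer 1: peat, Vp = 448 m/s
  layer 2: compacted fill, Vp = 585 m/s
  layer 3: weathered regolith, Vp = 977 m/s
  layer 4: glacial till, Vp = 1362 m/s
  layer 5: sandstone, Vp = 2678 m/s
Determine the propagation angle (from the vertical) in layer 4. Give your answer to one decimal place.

22.1°

Ray parameter p = sin 7.1° / 448 = 2.7590e-04 s/m.
sin θ_4 = p·V_4 = 2.7590e-04 × 1362 = 0.3758.
θ_4 = 22.07° from the vertical.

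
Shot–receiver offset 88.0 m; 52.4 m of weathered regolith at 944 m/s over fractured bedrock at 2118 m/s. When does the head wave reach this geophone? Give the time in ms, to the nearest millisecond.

141 ms

t = x/V₂ + 2h·√(V₂²−V₁²)/(V₁V₂).
√(V₂²−V₁²) = √(2118²−944²) = 1896.0 m/s; delay term = 2·52.4·1896.0/(944·2118) = 0.09938 s.
t = 88.0/2118 + 0.09938 = 0.14093 s.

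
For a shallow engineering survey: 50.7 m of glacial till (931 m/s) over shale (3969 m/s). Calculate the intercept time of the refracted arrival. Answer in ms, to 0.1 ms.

tᵢ = 2h·√(V₂²−V₁²)/(V₁V₂).
√(V₂²−V₁²) = √(3969²−931²) = 3858.3 m/s.
tᵢ = 2·50.7·3858.3/(931·3969) = 0.10588 s.

105.9 ms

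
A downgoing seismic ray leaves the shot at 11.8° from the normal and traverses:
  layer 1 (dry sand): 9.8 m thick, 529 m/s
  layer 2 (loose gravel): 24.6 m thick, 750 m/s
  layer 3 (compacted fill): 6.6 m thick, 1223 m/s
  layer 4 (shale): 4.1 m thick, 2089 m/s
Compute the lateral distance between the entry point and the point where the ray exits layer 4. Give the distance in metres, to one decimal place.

Ray parameter p = sin 11.8° / 529 m/s = 3.8657e-04 s/m.
Layer 1: θ = 11.80°; offset = 9.8·tan 11.80° = 2.047 m.
Layer 2: sin θ = p·750 = 0.2899 → θ = 16.85°; offset = 24.6·tan 16.85° = 7.452 m.
Layer 3: sin θ = p·1223 = 0.4728 → θ = 28.21°; offset = 6.6·tan 28.21° = 3.541 m.
Layer 4: sin θ = p·2089 = 0.8075 → θ = 53.86°; offset = 4.1·tan 53.86° = 5.614 m.
Summing the layer offsets gives 18.654 m.

18.7 m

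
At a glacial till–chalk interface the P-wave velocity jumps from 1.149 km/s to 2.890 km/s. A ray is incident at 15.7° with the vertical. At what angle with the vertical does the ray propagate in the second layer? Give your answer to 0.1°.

42.9°

Snell's law: sin θ₂ = (V₂/V₁)·sin θ₁ = (2.890/1.149)·sin 15.7° = 0.6806.
θ₂ = arcsin 0.6806 = 42.89° from the normal.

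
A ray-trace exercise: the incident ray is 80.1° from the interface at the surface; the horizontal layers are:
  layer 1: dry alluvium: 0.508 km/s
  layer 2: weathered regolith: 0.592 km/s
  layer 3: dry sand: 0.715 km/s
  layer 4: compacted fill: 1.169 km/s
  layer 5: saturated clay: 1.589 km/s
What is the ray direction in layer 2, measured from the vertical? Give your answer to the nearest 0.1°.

From the normal: θ₁ = 90° − 80.1° = 9.9°.
Ray parameter p = sin 9.9° / 0.508 = 3.3844e-01 s/km.
sin θ_2 = p·V_2 = 3.3844e-01 × 0.592 = 0.2004.
θ_2 = 11.56° from the vertical.

11.6°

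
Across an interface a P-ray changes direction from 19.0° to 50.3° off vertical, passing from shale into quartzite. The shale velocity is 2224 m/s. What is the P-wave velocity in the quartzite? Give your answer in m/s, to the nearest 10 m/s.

5260 m/s

Snell's law: sin 19.0°/V₁ = sin 50.3°/V₂.
V₂ = V₁·sin 50.3°/sin 19.0° = 2224 × 2.3633 = 5255.87 m/s.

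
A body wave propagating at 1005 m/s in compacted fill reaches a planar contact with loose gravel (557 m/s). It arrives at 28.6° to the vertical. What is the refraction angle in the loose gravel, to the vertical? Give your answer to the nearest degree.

Snell's law: sin θ₂ = (V₂/V₁)·sin θ₁ = (557/1005)·sin 28.6° = 0.2653.
θ₂ = arcsin 0.2653 = 15.39° from the normal.

15°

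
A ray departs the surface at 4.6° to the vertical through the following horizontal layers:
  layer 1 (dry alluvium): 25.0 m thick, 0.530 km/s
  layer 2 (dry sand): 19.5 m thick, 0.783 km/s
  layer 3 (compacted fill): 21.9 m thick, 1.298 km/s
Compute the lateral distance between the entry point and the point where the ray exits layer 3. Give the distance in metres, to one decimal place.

Ray parameter p = sin 4.6° / 0.530 km/s = 1.5132e-01 s/km.
Layer 1: θ = 4.60°; offset = 25.0·tan 4.60° = 2.011 m.
Layer 2: sin θ = p·0.783 = 0.1185 → θ = 6.80°; offset = 19.5·tan 6.80° = 2.327 m.
Layer 3: sin θ = p·1.298 = 0.1964 → θ = 11.33°; offset = 21.9·tan 11.33° = 4.387 m.
Σ offsets = 8.725 m.

8.7 m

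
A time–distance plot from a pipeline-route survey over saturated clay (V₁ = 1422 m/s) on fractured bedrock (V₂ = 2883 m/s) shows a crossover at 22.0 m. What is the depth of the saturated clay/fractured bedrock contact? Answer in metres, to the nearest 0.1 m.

6.4 m

x_cross = 2h·√((V₂+V₁)/(V₂−V₁)) → h = x_cross / (2·√((V₂+V₁)/(V₂−V₁))).
√((V₂+V₁)/(V₂−V₁)) = √((2883+1422)/(2883−1422)) = 1.7166.
h = 22.0 / (2·1.7166) = 6.41 m.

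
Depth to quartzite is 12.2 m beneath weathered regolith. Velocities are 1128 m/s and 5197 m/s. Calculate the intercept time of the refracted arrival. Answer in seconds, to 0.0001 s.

0.0211 s

tᵢ = 2h·√(V₂²−V₁²)/(V₁V₂).
√(V₂²−V₁²) = √(5197²−1128²) = 5073.1 m/s.
tᵢ = 2·12.2·5073.1/(1128·5197) = 0.02112 s.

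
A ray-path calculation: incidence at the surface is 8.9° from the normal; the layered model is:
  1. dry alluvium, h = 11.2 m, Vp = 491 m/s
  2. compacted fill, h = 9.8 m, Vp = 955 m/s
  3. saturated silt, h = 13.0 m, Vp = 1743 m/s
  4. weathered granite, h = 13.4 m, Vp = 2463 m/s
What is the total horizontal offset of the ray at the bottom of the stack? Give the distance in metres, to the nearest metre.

Ray parameter p = sin 8.9° / 491 m/s = 3.1509e-04 s/m.
Layer 1: θ = 8.90°; offset = 11.2·tan 8.90° = 1.754 m.
Layer 2: sin θ = p·955 = 0.3009 → θ = 17.51°; offset = 9.8·tan 17.51° = 3.092 m.
Layer 3: sin θ = p·1743 = 0.5492 → θ = 33.31°; offset = 13.0·tan 33.31° = 8.543 m.
Layer 4: sin θ = p·2463 = 0.7761 → θ = 50.90°; offset = 13.4·tan 50.90° = 16.490 m.
Summing the layer offsets gives 29.880 m.

30 m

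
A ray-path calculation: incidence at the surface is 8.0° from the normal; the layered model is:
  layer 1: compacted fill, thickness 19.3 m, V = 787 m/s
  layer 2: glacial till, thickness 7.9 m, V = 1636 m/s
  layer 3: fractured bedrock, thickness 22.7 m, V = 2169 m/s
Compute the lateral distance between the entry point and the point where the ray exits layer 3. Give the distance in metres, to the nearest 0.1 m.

14.5 m

Apply Snell's law at each interface; in layer i the horizontal offset is hᵢ·tan θᵢ.
Layer 1: θ = 8.00°; offset = 19.3·tan 8.00° = 2.712 m.
Layer 2: sin θ = 1636·sin 8.0°/787 = 0.2893, θ = 16.82°; offset = 7.9·tan 16.82° = 2.388 m.
Layer 3: sin θ = 2169·sin 8.0°/787 = 0.3836, θ = 22.55°; offset = 22.7·tan 22.55° = 9.428 m.
Summing the layer offsets gives 14.528 m.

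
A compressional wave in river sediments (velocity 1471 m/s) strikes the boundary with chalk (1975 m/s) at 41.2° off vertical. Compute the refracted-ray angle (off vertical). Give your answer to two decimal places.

Snell's law: sin θ₂ = (V₂/V₁)·sin θ₁ = (1975/1471)·sin 41.2° = 0.8844.
θ₂ = sin⁻¹(0.8844) = 62.17° (from vertical).

62.17°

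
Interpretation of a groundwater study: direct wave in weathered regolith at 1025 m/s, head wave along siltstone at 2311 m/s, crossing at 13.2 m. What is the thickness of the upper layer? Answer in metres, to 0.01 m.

h = (x_cross/2)·√((V₂−V₁)/(V₂+V₁)).
(V₂−V₁)/(V₂+V₁) = (2311−1025)/(2311+1025) = 0.3855; √ = 0.6209.
h = (13.2/2)·0.6209 = 4.10 m.

4.10 m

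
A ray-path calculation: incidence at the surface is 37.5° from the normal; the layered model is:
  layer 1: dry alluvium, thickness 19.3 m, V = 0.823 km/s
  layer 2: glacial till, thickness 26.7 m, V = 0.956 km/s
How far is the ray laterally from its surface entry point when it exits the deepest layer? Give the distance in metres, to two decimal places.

41.51 m

Apply Snell's law at each interface; in layer i the horizontal offset is hᵢ·tan θᵢ.
Layer 1: θ = 37.50°; offset = 19.3·tan 37.50° = 14.8094 m.
Layer 2: sin θ = 0.956·sin 37.5°/0.823 = 0.7071, θ = 45.00°; offset = 26.7·tan 45.00° = 26.7025 m.
Σ offsets = 41.5119 m.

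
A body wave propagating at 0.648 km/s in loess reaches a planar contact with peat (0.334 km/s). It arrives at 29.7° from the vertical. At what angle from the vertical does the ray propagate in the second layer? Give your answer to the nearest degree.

Snell's law: sin θ₂ = (V₂/V₁)·sin θ₁ = (0.334/0.648)·sin 29.7° = 0.2554.
θ₂ = sin⁻¹(0.2554) = 14.80° (from vertical).

15°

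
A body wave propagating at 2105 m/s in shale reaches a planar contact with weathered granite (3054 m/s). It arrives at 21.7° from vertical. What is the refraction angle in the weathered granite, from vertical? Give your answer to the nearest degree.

32°

Snell's law: sin θ₂ = (V₂/V₁)·sin θ₁ = (3054/2105)·sin 21.7° = 0.5364.
θ₂ = sin⁻¹(0.5364) = 32.44° (from vertical).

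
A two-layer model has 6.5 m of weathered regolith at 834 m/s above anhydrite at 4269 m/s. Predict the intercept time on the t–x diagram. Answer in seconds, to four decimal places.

tᵢ = 2h·√(V₂²−V₁²)/(V₁V₂).
√(V₂²−V₁²) = √(4269²−834²) = 4186.7 m/s.
tᵢ = 2·6.5·4186.7/(834·4269) = 0.01529 s.

0.0153 s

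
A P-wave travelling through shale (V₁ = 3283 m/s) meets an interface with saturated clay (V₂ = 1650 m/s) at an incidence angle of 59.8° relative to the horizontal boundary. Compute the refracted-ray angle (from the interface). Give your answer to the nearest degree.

75°

Convert to the normal: θ₁ = 90° − 59.8° = 30.2°.
sin θ₁/V₁ = sin θ₂/V₂ ⇒ sin θ₂ = 1650·sin 30.2°/3283 = 1650·0.5030/3283 = 0.2528.
θ₂ = sin⁻¹(0.2528) = 14.64° (from vertical).
From the interface: 90° − 14.64° = 75.36°.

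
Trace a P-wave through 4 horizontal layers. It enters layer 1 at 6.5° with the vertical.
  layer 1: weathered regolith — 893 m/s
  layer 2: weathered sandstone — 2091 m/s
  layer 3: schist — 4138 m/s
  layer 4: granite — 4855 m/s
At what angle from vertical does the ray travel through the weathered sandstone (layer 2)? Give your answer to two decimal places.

Ray parameter p = sin 6.5° / 893 = 1.2677e-04 s/m.
sin θ_2 = p·V_2 = 1.2677e-04 × 2091 = 0.2651.
θ_2 = 15.37° from the vertical.

15.37°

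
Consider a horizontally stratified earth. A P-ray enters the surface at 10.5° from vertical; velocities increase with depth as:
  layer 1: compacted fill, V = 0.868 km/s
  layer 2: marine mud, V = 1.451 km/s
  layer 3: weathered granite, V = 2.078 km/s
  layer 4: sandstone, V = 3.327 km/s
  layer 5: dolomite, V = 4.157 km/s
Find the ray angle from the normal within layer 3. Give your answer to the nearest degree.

26°

Snell's law across each interface conserves sin θ / V, so sin θ_3 = V_3·sin θ₁/V₁.
sin θ_3 = 2.078 × sin 10.5° / 0.868 = 0.4363.
θ_3 = 25.87° from the vertical.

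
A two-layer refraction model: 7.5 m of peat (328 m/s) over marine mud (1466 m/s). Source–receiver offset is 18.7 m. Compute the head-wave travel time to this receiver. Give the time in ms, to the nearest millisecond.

57 ms

θ_c = arcsin(V₁/V₂) = arcsin(328/1466) = 12.93°, cos θ_c = 0.9746.
Intercept time tᵢ = 2h cos θ_c / V₁ = 2·7.5·0.9746/328 = 0.04457 s.
t = x/V₂ + tᵢ = 18.7/1466 + 0.04457 = 0.05733 s.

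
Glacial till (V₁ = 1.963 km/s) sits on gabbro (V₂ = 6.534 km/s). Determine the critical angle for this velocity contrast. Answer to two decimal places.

17.48°

Critical incidence: sin θ_c = V₁/V₂ = 1.963/6.534 = 0.3004.
θ_c = arcsin 0.3004 = 17.48°.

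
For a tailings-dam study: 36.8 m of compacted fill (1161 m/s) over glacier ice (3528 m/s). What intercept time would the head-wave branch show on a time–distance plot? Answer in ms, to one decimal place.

θ_c = arcsin(V₁/V₂) = arcsin(1161/3528) = 19.21°; cos θ_c = 0.9443.
tᵢ = 2h·cos θ_c / V₁ = 2·36.8·0.9443 / 1161 = 0.05986 s.

59.9 ms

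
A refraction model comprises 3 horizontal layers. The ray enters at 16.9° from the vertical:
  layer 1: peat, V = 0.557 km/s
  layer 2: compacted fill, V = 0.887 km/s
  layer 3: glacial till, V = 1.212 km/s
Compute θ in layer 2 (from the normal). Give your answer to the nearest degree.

28°

Ray parameter p = sin 16.9° / 0.557 = 5.2191e-01 s/km.
sin θ_2 = p·V_2 = 5.2191e-01 × 0.887 = 0.4629.
θ_2 = arcsin 0.4629 = 27.58°.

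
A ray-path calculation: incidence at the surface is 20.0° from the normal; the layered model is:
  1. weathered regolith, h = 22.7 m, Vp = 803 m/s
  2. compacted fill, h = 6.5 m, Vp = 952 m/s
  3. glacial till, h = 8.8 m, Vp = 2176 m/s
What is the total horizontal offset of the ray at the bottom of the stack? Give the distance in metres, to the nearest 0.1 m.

p = sin θ₁/V₁ = sin 20.0°/803 = 4.2593e-04 s/m is conserved through the stack.
Layer 1: θ = 20.00°; offset = 22.7·tan 20.00° = 8.262 m.
Layer 2: sin θ = p·952 = 0.4055 → θ = 23.92°; offset = 6.5·tan 23.92° = 2.883 m.
Layer 3: sin θ = p·2176 = 0.9268 → θ = 67.94°; offset = 8.8·tan 67.94° = 21.720 m.
Summing the layer offsets gives 32.865 m.

32.9 m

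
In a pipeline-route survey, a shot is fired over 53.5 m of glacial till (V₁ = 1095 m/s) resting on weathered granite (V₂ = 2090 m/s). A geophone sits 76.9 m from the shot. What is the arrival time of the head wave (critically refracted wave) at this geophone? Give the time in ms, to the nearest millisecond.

120 ms

θ_c = arcsin(V₁/V₂) = arcsin(1095/2090) = 31.60°, cos θ_c = 0.8518.
Intercept time tᵢ = 2h cos θ_c / V₁ = 2·53.5·0.8518/1095 = 0.08323 s.
t = x/V₂ + tᵢ = 76.9/2090 + 0.08323 = 0.12003 s.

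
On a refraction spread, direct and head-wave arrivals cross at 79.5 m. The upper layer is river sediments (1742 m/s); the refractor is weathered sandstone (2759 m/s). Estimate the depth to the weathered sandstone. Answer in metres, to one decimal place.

18.9 m

x_cross = 2h·√((V₂+V₁)/(V₂−V₁)) → h = x_cross / (2·√((V₂+V₁)/(V₂−V₁))).
√((V₂+V₁)/(V₂−V₁)) = √((2759+1742)/(2759−1742)) = 2.1037.
h = 79.5 / (2·2.1037) = 18.89 m.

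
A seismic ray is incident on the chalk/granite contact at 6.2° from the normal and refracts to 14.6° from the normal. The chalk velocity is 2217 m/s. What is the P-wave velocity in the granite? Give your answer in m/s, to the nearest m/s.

5174 m/s

Snell's law: sin 6.2°/V₁ = sin 14.6°/V₂.
V₂ = V₁·sin 14.6°/sin 6.2° = 2217 × 2.3340 = 5174.45 m/s.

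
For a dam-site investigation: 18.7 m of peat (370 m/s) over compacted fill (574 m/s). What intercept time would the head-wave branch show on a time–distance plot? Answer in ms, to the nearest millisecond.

tᵢ = 2h·√(V₂²−V₁²)/(V₁V₂).
√(V₂²−V₁²) = √(574²−370²) = 438.8 m/s.
tᵢ = 2·18.7·438.8/(370·574) = 0.07728 s.

77 ms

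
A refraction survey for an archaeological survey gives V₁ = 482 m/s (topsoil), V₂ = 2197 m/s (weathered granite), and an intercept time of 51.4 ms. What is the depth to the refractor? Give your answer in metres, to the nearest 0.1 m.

h = tᵢ·V₁·V₂ / (2·√(V₂²−V₁²)).
√(V₂²−V₁²) = √(2197² − 482²) = 2143.5 m/s.
h = 0.0514 s × 482 × 2197 / (2 × 2143.5) = 12.70 m.

12.7 m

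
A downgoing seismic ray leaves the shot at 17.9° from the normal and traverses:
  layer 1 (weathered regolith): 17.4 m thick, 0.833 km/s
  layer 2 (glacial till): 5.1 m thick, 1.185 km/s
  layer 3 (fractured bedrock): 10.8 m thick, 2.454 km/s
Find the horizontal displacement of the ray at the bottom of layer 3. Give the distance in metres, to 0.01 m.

31.14 m

Ray parameter p = sin 17.9° / 0.833 km/s = 3.6898e-01 s/km.
Layer 1: θ = 17.90°; offset = 17.4·tan 17.90° = 5.6200 m.
Layer 2: sin θ = p·1.185 = 0.4372 → θ = 25.93°; offset = 5.1·tan 25.93° = 2.4795 m.
Layer 3: sin θ = p·2.454 = 0.9055 → θ = 64.89°; offset = 10.8·tan 64.89° = 23.0410 m.
Σ offsets = 31.1405 m.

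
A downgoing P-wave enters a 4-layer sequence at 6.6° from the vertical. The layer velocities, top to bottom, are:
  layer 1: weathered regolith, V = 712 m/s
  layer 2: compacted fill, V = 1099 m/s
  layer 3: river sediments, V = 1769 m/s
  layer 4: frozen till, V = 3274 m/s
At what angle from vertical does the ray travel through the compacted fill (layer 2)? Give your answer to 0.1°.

10.2°

Ray parameter p = sin 6.6° / 712 = 1.6143e-04 s/m.
sin θ_2 = p·V_2 = 1.6143e-04 × 1099 = 0.1774.
θ_2 = arcsin 0.1774 = 10.22°.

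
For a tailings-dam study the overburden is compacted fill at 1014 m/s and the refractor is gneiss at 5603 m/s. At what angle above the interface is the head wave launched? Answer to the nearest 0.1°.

At critical incidence the refracted ray runs along the interface (θ₂ = 90°), so sin θ_c = V₁/V₂.
θ_c = arcsin(1014/5603) = arcsin 0.1810 = 10.43°.
Measured from the interface: 90° − 10.43° = 79.57°.

79.6°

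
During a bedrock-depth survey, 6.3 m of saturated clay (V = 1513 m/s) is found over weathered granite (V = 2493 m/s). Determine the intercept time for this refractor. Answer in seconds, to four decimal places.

θ_c = arcsin(V₁/V₂) = arcsin(1513/2493) = 37.37°; cos θ_c = 0.7948.
tᵢ = 2h·cos θ_c / V₁ = 2·6.3·0.7948 / 1513 = 0.00662 s.

0.0066 s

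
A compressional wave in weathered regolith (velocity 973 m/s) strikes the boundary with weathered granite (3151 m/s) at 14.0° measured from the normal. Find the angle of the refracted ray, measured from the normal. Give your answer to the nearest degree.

Snell's law: sin θ₂ = (V₂/V₁)·sin θ₁ = (3151/973)·sin 14.0° = 0.7834.
θ₂ = sin⁻¹(0.7834) = 51.58° (from vertical).

52°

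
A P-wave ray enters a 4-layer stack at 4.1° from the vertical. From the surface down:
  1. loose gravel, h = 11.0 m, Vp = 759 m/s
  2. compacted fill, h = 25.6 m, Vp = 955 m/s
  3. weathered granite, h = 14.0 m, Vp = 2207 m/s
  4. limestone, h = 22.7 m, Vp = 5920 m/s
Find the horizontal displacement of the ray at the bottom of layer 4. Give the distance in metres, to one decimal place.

Ray parameter p = sin 4.1° / 759 m/s = 9.4200e-05 s/m.
Layer 1: θ = 4.10°; offset = 11.0·tan 4.10° = 0.788 m.
Layer 2: sin θ = p·955 = 0.0900 → θ = 5.16°; offset = 25.6·tan 5.16° = 2.312 m.
Layer 3: sin θ = p·2207 = 0.2079 → θ = 12.00°; offset = 14.0·tan 12.00° = 2.976 m.
Layer 4: sin θ = p·5920 = 0.5577 → θ = 33.89°; offset = 22.7·tan 33.89° = 15.250 m.
Summing the layer offsets gives 21.327 m.

21.3 m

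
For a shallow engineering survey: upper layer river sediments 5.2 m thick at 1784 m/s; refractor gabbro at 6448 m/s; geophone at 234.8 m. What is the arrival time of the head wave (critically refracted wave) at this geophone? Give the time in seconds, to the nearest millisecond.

θ_c = arcsin(V₁/V₂) = arcsin(1784/6448) = 16.06°, cos θ_c = 0.9610.
Intercept time tᵢ = 2h cos θ_c / V₁ = 2·5.2·0.9610/1784 = 0.00560 s.
t = x/V₂ + tᵢ = 234.8/6448 + 0.00560 = 0.04202 s.

0.042 s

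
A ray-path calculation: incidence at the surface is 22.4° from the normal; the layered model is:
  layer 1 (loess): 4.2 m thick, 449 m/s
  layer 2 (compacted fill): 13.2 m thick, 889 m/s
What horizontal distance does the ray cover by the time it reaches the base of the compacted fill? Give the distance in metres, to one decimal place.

Ray parameter p = sin 22.4° / 449 m/s = 8.4871e-04 s/m.
Layer 1: θ = 22.40°; offset = 4.2·tan 22.40° = 1.731 m.
Layer 2: sin θ = p·889 = 0.7545 → θ = 48.98°; offset = 13.2·tan 48.98° = 15.175 m.
Σ offsets = 16.906 m.

16.9 m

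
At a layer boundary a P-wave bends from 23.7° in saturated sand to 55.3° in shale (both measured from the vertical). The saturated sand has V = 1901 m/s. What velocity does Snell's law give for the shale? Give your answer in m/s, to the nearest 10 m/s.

3890 m/s

sin 23.7° = 0.4019; sin 55.3° = 0.8221.
V₂ = V₁·(sin θ₂/sin θ₁) = 1901·(0.8221/0.4019) = 3888.31 m/s.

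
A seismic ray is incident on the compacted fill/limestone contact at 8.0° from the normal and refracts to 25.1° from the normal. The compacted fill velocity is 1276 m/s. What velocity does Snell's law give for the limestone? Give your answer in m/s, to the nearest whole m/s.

3889 m/s

sin 8.0° = 0.1392; sin 25.1° = 0.4242.
V₂ = V₁·(sin θ₂/sin θ₁) = 1276·(0.4242/0.1392) = 3889.25 m/s.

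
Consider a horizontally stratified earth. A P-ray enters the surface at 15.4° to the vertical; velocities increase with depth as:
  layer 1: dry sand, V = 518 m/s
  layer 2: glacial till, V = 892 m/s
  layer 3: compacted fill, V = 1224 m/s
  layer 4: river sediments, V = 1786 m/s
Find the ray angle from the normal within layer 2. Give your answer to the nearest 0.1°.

27.2°

Snell's law across each interface conserves sin θ / V, so sin θ_2 = V_2·sin θ₁/V₁.
sin θ_2 = 892 × sin 15.4° / 518 = 0.4573.
θ_2 = 27.21° from the vertical.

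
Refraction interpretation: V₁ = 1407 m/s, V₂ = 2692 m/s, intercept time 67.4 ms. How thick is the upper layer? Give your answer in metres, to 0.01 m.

55.62 m

h = tᵢ·V₁·V₂ / (2·√(V₂²−V₁²)).
√(V₂²−V₁²) = √(2692² − 1407²) = 2295.0 m/s.
h = 0.0674 s × 1407 × 2692 / (2 × 2295.0) = 55.62 m.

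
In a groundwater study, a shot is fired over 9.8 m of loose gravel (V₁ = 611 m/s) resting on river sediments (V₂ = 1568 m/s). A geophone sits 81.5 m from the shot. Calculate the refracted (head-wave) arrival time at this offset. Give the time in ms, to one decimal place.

θ_c = arcsin(V₁/V₂) = arcsin(611/1568) = 22.93°, cos θ_c = 0.9210.
Intercept time tᵢ = 2h cos θ_c / V₁ = 2·9.8·0.9210/611 = 0.02954 s.
t = x/V₂ + tᵢ = 81.5/1568 + 0.02954 = 0.08152 s.

81.5 ms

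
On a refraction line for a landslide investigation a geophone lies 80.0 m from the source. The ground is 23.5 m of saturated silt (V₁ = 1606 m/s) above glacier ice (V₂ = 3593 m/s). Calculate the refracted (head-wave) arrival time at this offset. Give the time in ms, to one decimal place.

θ_c = arcsin(V₁/V₂) = arcsin(1606/3593) = 26.55°, cos θ_c = 0.8945.
Intercept time tᵢ = 2h cos θ_c / V₁ = 2·23.5·0.8945/1606 = 0.02618 s.
t = x/V₂ + tᵢ = 80.0/3593 + 0.02618 = 0.04844 s.

48.4 ms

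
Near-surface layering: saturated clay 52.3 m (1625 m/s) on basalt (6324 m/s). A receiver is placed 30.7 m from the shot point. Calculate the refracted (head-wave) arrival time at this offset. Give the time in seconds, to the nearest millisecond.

t = x/V₂ + 2h·√(V₂²−V₁²)/(V₁V₂).
√(V₂²−V₁²) = √(6324²−1625²) = 6111.7 m/s; delay term = 2·52.3·6111.7/(1625·6324) = 0.06221 s.
t = 30.7/6324 + 0.06221 = 0.06706 s.

0.067 s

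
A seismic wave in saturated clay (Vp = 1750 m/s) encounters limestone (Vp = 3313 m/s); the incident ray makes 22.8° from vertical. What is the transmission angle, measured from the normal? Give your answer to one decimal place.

sin θ₁/V₁ = sin θ₂/V₂ ⇒ sin θ₂ = 3313·sin 22.8°/1750 = 3313·0.3875/1750 = 0.7336.
θ₂ = sin⁻¹(0.7336) = 47.19° (from vertical).

47.2°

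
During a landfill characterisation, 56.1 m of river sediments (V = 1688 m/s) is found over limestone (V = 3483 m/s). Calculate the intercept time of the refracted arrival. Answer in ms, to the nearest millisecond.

58 ms

θ_c = arcsin(V₁/V₂) = arcsin(1688/3483) = 28.99°; cos θ_c = 0.8747.
tᵢ = 2h·cos θ_c / V₁ = 2·56.1·0.8747 / 1688 = 0.05814 s.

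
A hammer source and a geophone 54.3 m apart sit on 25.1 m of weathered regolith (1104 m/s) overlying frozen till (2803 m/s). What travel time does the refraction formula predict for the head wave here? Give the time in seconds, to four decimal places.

0.0612 s

θ_c = arcsin(V₁/V₂) = arcsin(1104/2803) = 23.20°, cos θ_c = 0.9192.
Intercept time tᵢ = 2h cos θ_c / V₁ = 2·25.1·0.9192/1104 = 0.04180 s.
t = x/V₂ + tᵢ = 54.3/2803 + 0.04180 = 0.06117 s.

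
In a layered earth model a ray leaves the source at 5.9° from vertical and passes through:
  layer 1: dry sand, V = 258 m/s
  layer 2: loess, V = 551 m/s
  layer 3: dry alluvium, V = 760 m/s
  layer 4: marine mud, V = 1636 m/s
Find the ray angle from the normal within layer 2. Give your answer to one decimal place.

Ray parameter p = sin 5.9° / 258 = 3.9842e-04 s/m.
sin θ_2 = p·V_2 = 3.9842e-04 × 551 = 0.2195.
θ_2 = 12.68° from the vertical.

12.7°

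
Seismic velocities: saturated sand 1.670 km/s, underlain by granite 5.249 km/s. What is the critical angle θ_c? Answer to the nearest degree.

19°

Critical incidence: sin θ_c = V₁/V₂ = 1.670/5.249 = 0.3182.
θ_c = arcsin 0.3182 = 18.55°.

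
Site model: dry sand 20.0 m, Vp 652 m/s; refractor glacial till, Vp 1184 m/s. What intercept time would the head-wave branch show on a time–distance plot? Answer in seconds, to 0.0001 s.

0.0512 s

θ_c = arcsin(V₁/V₂) = arcsin(652/1184) = 33.41°; cos θ_c = 0.8347.
tᵢ = 2h·cos θ_c / V₁ = 2·20.0·0.8347 / 652 = 0.05121 s.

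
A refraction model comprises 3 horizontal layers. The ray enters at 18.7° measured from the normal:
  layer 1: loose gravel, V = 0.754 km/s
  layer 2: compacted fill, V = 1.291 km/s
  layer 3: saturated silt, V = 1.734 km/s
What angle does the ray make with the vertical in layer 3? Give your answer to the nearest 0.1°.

Ray parameter p = sin 18.7° / 0.754 = 4.2522e-01 s/km.
sin θ_3 = p·V_3 = 4.2522e-01 × 1.734 = 0.7373.
θ_3 = 47.50° from the vertical.

47.5°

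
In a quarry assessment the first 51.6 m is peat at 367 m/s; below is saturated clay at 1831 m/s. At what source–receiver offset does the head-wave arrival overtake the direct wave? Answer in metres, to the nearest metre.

x_cross = 2h·√((V₂+V₁)/(V₂−V₁)).
(V₂+V₁)/(V₂−V₁) = (1831+367)/(1831−367) = 1.5014; √ = 1.2253.
x_cross = 2·51.6·1.2253 = 126.45 m.

126 m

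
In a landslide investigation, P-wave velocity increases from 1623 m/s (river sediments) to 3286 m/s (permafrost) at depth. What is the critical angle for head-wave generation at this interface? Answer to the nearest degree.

30°

At critical incidence the refracted ray runs along the interface (θ₂ = 90°), so sin θ_c = V₁/V₂.
θ_c = arcsin(1623/3286) = arcsin 0.4939 = 29.60°.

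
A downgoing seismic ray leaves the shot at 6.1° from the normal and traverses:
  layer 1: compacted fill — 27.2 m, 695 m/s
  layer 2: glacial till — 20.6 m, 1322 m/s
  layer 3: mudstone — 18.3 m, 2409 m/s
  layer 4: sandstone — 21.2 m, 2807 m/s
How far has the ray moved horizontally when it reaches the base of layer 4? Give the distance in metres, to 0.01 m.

24.48 m

p = sin θ₁/V₁ = sin 6.1°/695 = 1.5290e-04 s/m is conserved through the stack.
Layer 1: θ = 6.10°; offset = 27.2·tan 6.10° = 2.9068 m.
Layer 2: sin θ = p·1322 = 0.2021 → θ = 11.66°; offset = 20.6·tan 11.66° = 4.2517 m.
Layer 3: sin θ = p·2409 = 0.3683 → θ = 21.61°; offset = 18.3·tan 21.61° = 7.2502 m.
Layer 4: sin θ = p·2807 = 0.4292 → θ = 25.42°; offset = 21.2·tan 25.42° = 10.0737 m.
Σ offsets = 24.4824 m.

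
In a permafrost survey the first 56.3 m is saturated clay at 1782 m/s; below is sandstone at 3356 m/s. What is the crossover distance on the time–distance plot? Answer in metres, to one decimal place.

θ_c = arcsin(1782/3356) = 32.07°, so cos θ_c = 0.8474 and tᵢ = 2h cos θ_c/V₁ = 0.0535 s.
At crossover x/V₁ = x/V₂ + tᵢ ⇒ x = tᵢ/(1/V₁ − 1/V₂) = 0.05354/(5.6117e-04 − 2.9797e-04) = 203.44 m.

203.4 m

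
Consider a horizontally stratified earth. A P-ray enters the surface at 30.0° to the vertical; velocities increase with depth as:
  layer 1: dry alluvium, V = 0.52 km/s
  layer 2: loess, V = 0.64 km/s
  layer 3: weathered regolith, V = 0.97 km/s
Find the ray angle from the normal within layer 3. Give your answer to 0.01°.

68.86°

Snell's law across each interface conserves sin θ / V, so sin θ_3 = V_3·sin θ₁/V₁.
sin θ_3 = 0.97 × sin 30.0° / 0.52 = 0.9327.
θ_3 = arcsin 0.9327 = 68.86°.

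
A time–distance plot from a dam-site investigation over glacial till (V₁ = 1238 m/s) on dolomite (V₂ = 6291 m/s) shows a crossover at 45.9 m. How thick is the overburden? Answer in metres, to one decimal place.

18.8 m

x_cross = 2h·√((V₂+V₁)/(V₂−V₁)) → h = x_cross / (2·√((V₂+V₁)/(V₂−V₁))).
√((V₂+V₁)/(V₂−V₁)) = √((6291+1238)/(6291−1238)) = 1.2207.
h = 45.9 / (2·1.2207) = 18.80 m.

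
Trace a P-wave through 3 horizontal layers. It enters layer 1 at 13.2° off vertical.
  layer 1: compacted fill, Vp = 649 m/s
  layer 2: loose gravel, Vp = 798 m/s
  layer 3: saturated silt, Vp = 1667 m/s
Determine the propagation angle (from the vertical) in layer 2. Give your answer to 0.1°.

16.3°

Ray parameter p = sin 13.2° / 649 = 3.5185e-04 s/m.
sin θ_2 = p·V_2 = 3.5185e-04 × 798 = 0.2808.
θ_2 = arcsin 0.2808 = 16.31°.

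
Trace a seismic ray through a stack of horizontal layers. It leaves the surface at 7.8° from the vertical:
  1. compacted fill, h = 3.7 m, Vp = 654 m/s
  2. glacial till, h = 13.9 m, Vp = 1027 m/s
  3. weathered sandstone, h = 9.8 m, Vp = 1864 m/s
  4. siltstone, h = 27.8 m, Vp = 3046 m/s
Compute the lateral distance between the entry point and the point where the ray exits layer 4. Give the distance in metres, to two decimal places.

30.33 m

Apply Snell's law at each interface; in layer i the horizontal offset is hᵢ·tan θᵢ.
Layer 1: θ = 7.80°; offset = 3.7·tan 7.80° = 0.5068 m.
Layer 2: sin θ = 1027·sin 7.8°/654 = 0.2131, θ = 12.31°; offset = 13.9·tan 12.31° = 3.0320 m.
Layer 3: sin θ = 1864·sin 7.8°/654 = 0.3868, θ = 22.76°; offset = 9.8·tan 22.76° = 4.1107 m.
Layer 4: sin θ = 3046·sin 7.8°/654 = 0.6321, θ = 39.20°; offset = 27.8·tan 39.20° = 22.6770 m.
Summing the layer offsets gives 30.3266 m.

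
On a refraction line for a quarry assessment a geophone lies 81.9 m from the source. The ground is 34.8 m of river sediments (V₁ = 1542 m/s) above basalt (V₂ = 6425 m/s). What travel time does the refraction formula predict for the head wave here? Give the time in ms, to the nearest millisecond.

57 ms

t = x/V₂ + 2h·√(V₂²−V₁²)/(V₁V₂).
√(V₂²−V₁²) = √(6425²−1542²) = 6237.2 m/s; delay term = 2·34.8·6237.2/(1542·6425) = 0.04382 s.
t = 81.9/6425 + 0.04382 = 0.05656 s.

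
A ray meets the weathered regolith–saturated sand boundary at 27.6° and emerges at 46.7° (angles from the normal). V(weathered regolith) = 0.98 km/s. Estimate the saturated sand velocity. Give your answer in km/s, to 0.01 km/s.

Snell's law: sin 27.6°/V₁ = sin 46.7°/V₂.
V₂ = V₁·sin 46.7°/sin 27.6° = 0.98 × 1.5709 = 1.54 km/s.

1.54 km/s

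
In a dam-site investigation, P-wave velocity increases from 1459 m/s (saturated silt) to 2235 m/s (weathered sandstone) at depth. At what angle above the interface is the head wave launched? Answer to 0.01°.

49.25°

At critical incidence the refracted ray runs along the interface (θ₂ = 90°), so sin θ_c = V₁/V₂.
θ_c = arcsin(1459/2235) = arcsin 0.6528 = 40.75°.
Measured from the interface: 90° − 40.75° = 49.25°.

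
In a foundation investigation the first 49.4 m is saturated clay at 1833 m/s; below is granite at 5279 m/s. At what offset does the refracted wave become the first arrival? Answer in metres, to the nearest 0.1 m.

141.9 m

x_cross = 2h·√((V₂+V₁)/(V₂−V₁)).
(V₂+V₁)/(V₂−V₁) = (5279+1833)/(5279−1833) = 2.0638; √ = 1.4366.
x_cross = 2·49.4·1.4366 = 141.94 m.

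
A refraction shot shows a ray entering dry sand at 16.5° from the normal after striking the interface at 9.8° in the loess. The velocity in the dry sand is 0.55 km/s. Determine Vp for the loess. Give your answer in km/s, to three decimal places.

0.330 km/s

sin 9.8° = 0.1702; sin 16.5° = 0.2840.
V₁ = V₂·(sin θ₁/sin θ₂) = 0.55·(0.1702/0.2840) = 0.330 km/s.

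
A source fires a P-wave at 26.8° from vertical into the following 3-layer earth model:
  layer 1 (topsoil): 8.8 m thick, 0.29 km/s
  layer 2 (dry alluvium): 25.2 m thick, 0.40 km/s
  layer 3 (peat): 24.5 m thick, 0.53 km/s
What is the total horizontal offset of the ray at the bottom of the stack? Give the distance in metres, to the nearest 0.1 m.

60.1 m

p = sin θ₁/V₁ = sin 26.8°/0.29 = 1.5548e+00 s/km is conserved through the stack.
Layer 1: θ = 26.80°; offset = 8.8·tan 26.80° = 4.445 m.
Layer 2: sin θ = p·0.40 = 0.6219 → θ = 38.46°; offset = 25.2·tan 38.46° = 20.013 m.
Layer 3: sin θ = p·0.53 = 0.8240 → θ = 55.49°; offset = 24.5·tan 55.49° = 35.633 m.
Σ offsets = 60.091 m.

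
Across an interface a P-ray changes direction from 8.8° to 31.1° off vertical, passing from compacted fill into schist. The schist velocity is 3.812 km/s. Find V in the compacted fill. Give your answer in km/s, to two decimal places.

Snell's law: sin 8.8°/V₁ = sin 31.1°/V₂.
V₁ = V₂·sin 8.8°/sin 31.1° = 3.812 × 0.2962 = 1.13 km/s.

1.13 km/s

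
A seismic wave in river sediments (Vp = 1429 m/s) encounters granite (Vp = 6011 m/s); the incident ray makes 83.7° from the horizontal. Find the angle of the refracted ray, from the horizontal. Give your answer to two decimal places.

Angle from the normal: 90° − 83.7° = 6.3°.
Snell's law: sin θ₂ = (V₂/V₁)·sin θ₁ = (6011/1429)·sin 6.3° = 0.4616.
θ₂ = arcsin 0.4616 = 27.49° from the normal.
From the interface: 90° − 27.49° = 62.51°.

62.51°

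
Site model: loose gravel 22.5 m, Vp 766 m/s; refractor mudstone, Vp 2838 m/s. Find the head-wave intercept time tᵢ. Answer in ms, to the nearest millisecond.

θ_c = arcsin(V₁/V₂) = arcsin(766/2838) = 15.66°; cos θ_c = 0.9629.
tᵢ = 2h·cos θ_c / V₁ = 2·22.5·0.9629 / 766 = 0.05657 s.

57 ms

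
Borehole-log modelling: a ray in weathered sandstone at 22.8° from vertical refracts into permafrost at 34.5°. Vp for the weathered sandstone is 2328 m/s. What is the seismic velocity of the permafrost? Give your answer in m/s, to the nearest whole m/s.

sin 22.8° = 0.3875; sin 34.5° = 0.5664.
V₂ = V₁·(sin θ₂/sin θ₁) = 2328·(0.5664/0.3875) = 3402.69 m/s.

3403 m/s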